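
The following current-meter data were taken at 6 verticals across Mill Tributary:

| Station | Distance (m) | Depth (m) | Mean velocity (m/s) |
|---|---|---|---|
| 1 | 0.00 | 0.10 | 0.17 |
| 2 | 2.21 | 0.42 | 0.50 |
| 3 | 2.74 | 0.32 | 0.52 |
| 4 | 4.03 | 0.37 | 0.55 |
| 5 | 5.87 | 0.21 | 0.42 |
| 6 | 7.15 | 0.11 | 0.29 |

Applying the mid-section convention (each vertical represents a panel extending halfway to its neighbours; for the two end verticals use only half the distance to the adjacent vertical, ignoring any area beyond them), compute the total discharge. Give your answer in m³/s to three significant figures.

w_1 = (2.21 − 0.00)/2 = 1.105 m; q_1 = 0.17 × 0.10 × 1.105 = 0.01879 m³/s
w_2 = (2.74 − 0.00)/2 = 1.37 m; q_2 = 0.50 × 0.42 × 1.37 = 0.2877 m³/s
w_3 = (4.03 − 2.21)/2 = 0.91 m; q_3 = 0.52 × 0.32 × 0.91 = 0.1514 m³/s
w_4 = (5.87 − 2.74)/2 = 1.565 m; q_4 = 0.55 × 0.37 × 1.565 = 0.3185 m³/s
w_5 = (7.15 − 4.03)/2 = 1.56 m; q_5 = 0.42 × 0.21 × 1.56 = 0.1376 m³/s
w_6 = (7.15 − 5.87)/2 = 0.64 m; q_6 = 0.29 × 0.11 × 0.64 = 0.02042 m³/s
Q = Σ qᵢ = 0.9344 m³/s

0.934 m³/s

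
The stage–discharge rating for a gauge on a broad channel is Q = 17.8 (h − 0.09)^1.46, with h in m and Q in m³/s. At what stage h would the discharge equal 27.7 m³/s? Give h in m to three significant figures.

1.44 m

h − h₀ = (Q/C)^(1/b) = (27.7/17.8)^(1/1.46) = 1.354 m
h = 0.09 + 1.354 = 1.444 m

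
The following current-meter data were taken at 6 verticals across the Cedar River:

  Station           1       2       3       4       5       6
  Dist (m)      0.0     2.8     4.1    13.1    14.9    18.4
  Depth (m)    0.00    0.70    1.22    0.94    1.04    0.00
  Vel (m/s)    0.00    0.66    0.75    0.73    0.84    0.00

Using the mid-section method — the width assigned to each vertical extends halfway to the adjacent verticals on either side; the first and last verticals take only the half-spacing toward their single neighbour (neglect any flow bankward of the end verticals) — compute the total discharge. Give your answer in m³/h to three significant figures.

w_2 = (4.1 − 0.0)/2 = 2.05 m; q_2 = 0.66 × 0.70 × 2.05 = 0.9471 m³/s
w_3 = (13.1 − 2.8)/2 = 5.15 m; q_3 = 0.75 × 1.22 × 5.15 = 4.712 m³/s
w_4 = (14.9 − 4.1)/2 = 5.4 m; q_4 = 0.73 × 0.94 × 5.4 = 3.705 m³/s
w_5 = (18.4 − 13.1)/2 = 2.65 m; q_5 = 0.84 × 1.04 × 2.65 = 2.315 m³/s
Stations 1, 6 contribute zero (depth or velocity is 0).
Q = Σ qᵢ = 11.68 m³/s
= 11.68 × 3600 = 42050 m³/h

42000 m³/h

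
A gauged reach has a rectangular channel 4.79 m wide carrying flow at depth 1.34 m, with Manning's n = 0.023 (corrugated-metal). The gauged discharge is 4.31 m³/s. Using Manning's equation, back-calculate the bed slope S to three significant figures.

0.000292

A = b·y = 4.79 × 1.34 = 6.419 m²
P = b + 2y = 4.79 + 2×1.34 = 7.470 m
R = A/P = 6.419/7.470 = 0.8593 m
S = (Q·n / (1·A·R^(2/3)))² = (4.31×0.023 / (1×6.419×0.9038))² = 0.0002920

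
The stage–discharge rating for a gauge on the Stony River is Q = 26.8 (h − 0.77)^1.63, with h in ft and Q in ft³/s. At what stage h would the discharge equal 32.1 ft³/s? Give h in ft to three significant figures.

h − h₀ = (Q/C)^(1/b) = (32.1/26.8)^(1/1.63) = 1.117 ft
h = 0.77 + 1.117 = 1.887 ft

1.89 ft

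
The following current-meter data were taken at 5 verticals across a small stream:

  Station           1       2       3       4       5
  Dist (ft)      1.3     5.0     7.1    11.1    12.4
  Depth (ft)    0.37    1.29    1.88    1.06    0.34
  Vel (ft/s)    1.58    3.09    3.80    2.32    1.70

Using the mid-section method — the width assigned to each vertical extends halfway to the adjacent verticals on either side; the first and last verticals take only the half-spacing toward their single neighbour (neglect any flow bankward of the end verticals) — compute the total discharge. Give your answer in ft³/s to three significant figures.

w_1 = (5.0 − 1.3)/2 = 1.85 ft; q_1 = 1.58 × 0.37 × 1.85 = 1.082 ft³/s
w_2 = (7.1 − 1.3)/2 = 2.9 ft; q_2 = 3.09 × 1.29 × 2.9 = 11.56 ft³/s
w_3 = (11.1 − 5.0)/2 = 3.05 ft; q_3 = 3.80 × 1.88 × 3.05 = 21.79 ft³/s
w_4 = (12.4 − 7.1)/2 = 2.65 ft; q_4 = 2.32 × 1.06 × 2.65 = 6.517 ft³/s
w_5 = (12.4 − 11.1)/2 = 0.65 ft; q_5 = 1.70 × 0.34 × 0.65 = 0.3757 ft³/s
Q = Σ qᵢ = 41.32 ft³/s

41.3 ft³/s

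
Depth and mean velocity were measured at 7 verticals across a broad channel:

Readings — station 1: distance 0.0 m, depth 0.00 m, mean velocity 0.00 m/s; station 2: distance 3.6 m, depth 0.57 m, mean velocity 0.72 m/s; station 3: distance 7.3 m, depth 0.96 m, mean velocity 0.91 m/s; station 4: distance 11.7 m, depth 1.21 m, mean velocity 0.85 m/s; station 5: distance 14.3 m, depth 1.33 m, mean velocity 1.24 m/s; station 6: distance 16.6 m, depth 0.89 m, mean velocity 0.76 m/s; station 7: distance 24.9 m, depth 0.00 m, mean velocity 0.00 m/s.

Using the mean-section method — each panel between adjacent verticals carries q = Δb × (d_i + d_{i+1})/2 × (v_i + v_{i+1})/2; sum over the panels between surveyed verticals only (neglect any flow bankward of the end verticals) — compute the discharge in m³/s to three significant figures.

14.3 m³/s

Panel 1-2: Δb = 3.6 m, d̄ = (0.00+0.57)/2 = 0.285, v̄ = (0.00+0.72)/2 = 0.36 → q = 3.6×0.285×0.36 = 0.3694 m³/s
Panel 2-3: Δb = 3.7 m, d̄ = (0.57+0.96)/2 = 0.765, v̄ = (0.72+0.91)/2 = 0.815 → q = 3.7×0.765×0.815 = 2.307 m³/s
Panel 3-4: Δb = 4.4 m, d̄ = (0.96+1.21)/2 = 1.085, v̄ = (0.91+0.85)/2 = 0.88 → q = 4.4×1.085×0.88 = 4.201 m³/s
Panel 4-5: Δb = 2.6 m, d̄ = (1.21+1.33)/2 = 1.27, v̄ = (0.85+1.24)/2 = 1.045 → q = 2.6×1.27×1.045 = 3.451 m³/s
Panel 5-6: Δb = 2.3 m, d̄ = (1.33+0.89)/2 = 1.11, v̄ = (1.24+0.76)/2 = 1 → q = 2.3×1.11×1 = 2.553 m³/s
Panel 6-7: Δb = 8.3 m, d̄ = (0.89+0.00)/2 = 0.445, v̄ = (0.76+0.00)/2 = 0.38 → q = 8.3×0.445×0.38 = 1.404 m³/s
Q = Σ q = 14.28 m³/s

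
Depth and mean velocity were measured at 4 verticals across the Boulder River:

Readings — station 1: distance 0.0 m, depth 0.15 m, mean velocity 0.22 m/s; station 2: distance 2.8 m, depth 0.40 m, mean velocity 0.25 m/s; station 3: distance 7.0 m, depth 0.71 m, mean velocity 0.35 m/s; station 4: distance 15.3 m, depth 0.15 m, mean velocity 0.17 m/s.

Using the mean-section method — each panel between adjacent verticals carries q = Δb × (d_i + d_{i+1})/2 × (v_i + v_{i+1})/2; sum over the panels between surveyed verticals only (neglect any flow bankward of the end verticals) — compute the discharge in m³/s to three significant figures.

1.81 m³/s

Panel 1-2: Δb = 2.8 m, d̄ = (0.15+0.40)/2 = 0.275, v̄ = (0.22+0.25)/2 = 0.235 → q = 2.8×0.275×0.235 = 0.1810 m³/s
Panel 2-3: Δb = 4.2 m, d̄ = (0.40+0.71)/2 = 0.555, v̄ = (0.25+0.35)/2 = 0.3 → q = 4.2×0.555×0.3 = 0.6993 m³/s
Panel 3-4: Δb = 8.3 m, d̄ = (0.71+0.15)/2 = 0.43, v̄ = (0.35+0.17)/2 = 0.26 → q = 8.3×0.43×0.26 = 0.9279 m³/s
Q = Σ q = 1.808 m³/s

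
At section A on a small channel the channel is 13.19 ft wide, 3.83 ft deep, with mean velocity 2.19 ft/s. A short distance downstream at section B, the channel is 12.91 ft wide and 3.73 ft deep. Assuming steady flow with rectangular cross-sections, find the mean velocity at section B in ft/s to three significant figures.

2.30 ft/s

Q = A₁V₁ = (13.19×3.83) × 2.19 = 110.6 ft³/s
A₂ = 12.91 × 3.73 = 48.15 ft²
V₂ = Q/A₂ = 110.6/48.15 = 2.297 ft/s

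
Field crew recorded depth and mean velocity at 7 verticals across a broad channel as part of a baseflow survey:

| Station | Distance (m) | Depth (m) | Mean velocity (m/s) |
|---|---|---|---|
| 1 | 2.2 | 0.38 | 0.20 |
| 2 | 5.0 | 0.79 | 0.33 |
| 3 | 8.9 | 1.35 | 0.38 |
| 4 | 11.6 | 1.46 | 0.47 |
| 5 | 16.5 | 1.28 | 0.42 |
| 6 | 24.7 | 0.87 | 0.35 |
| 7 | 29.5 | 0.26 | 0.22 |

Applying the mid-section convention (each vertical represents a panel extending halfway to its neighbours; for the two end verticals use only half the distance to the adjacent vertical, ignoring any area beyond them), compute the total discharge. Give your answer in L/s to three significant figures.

w_1 = (5.0 − 2.2)/2 = 1.4 m; q_1 = 0.20 × 0.38 × 1.4 = 0.1064 m³/s
w_2 = (8.9 − 2.2)/2 = 3.35 m; q_2 = 0.33 × 0.79 × 3.35 = 0.8733 m³/s
w_3 = (11.6 − 5.0)/2 = 3.3 m; q_3 = 0.38 × 1.35 × 3.3 = 1.693 m³/s
w_4 = (16.5 − 8.9)/2 = 3.8 m; q_4 = 0.47 × 1.46 × 3.8 = 2.608 m³/s
w_5 = (24.7 − 11.6)/2 = 6.55 m; q_5 = 0.42 × 1.28 × 6.55 = 3.521 m³/s
w_6 = (29.5 − 16.5)/2 = 6.5 m; q_6 = 0.35 × 0.87 × 6.5 = 1.979 m³/s
w_7 = (29.5 − 24.7)/2 = 2.4 m; q_7 = 0.22 × 0.26 × 2.4 = 0.1373 m³/s
Q = Σ qᵢ = 10.92 m³/s
= 10.92 × 1000 = 10920 L/s

10900 L/s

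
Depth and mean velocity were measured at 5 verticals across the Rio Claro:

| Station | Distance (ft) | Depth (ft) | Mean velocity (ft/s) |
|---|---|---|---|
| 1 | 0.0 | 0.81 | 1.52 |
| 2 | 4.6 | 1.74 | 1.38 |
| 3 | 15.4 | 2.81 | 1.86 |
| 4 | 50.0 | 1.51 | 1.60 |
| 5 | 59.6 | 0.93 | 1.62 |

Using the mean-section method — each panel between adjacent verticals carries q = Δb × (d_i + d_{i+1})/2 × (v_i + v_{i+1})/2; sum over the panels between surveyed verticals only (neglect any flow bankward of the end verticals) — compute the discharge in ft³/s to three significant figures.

Panel 1-2: Δb = 4.6 ft, d̄ = (0.81+1.74)/2 = 1.275, v̄ = (1.52+1.38)/2 = 1.45 → q = 4.6×1.275×1.45 = 8.504 ft³/s
Panel 2-3: Δb = 10.8 ft, d̄ = (1.74+2.81)/2 = 2.275, v̄ = (1.38+1.86)/2 = 1.62 → q = 10.8×2.275×1.62 = 39.80 ft³/s
Panel 3-4: Δb = 34.6 ft, d̄ = (2.81+1.51)/2 = 2.16, v̄ = (1.86+1.60)/2 = 1.73 → q = 34.6×2.16×1.73 = 129.3 ft³/s
Panel 4-5: Δb = 9.6 ft, d̄ = (1.51+0.93)/2 = 1.22, v̄ = (1.60+1.62)/2 = 1.61 → q = 9.6×1.22×1.61 = 18.86 ft³/s
Q = Σ q = 196.5 ft³/s

196 ft³/s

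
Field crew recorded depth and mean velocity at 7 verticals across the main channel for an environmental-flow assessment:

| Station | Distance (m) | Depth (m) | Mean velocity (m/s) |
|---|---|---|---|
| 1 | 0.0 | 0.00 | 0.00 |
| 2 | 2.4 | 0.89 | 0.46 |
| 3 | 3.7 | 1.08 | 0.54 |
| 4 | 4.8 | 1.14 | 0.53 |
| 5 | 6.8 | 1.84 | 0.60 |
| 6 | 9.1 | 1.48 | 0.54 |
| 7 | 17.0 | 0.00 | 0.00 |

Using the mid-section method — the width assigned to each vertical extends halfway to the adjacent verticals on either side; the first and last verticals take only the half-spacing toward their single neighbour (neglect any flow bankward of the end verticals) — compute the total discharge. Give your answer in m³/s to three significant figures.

8.84 m³/s

w_2 = (3.7 − 0.0)/2 = 1.85 m; q_2 = 0.46 × 0.89 × 1.85 = 0.7574 m³/s
w_3 = (4.8 − 2.4)/2 = 1.2 m; q_3 = 0.54 × 1.08 × 1.2 = 0.6998 m³/s
w_4 = (6.8 − 3.7)/2 = 1.55 m; q_4 = 0.53 × 1.14 × 1.55 = 0.9365 m³/s
w_5 = (9.1 − 4.8)/2 = 2.15 m; q_5 = 0.60 × 1.84 × 2.15 = 2.374 m³/s
w_6 = (17.0 − 6.8)/2 = 5.1 m; q_6 = 0.54 × 1.48 × 5.1 = 4.076 m³/s
Stations 1, 7 contribute zero (depth or velocity is 0).
Q = Σ qᵢ = 8.843 m³/s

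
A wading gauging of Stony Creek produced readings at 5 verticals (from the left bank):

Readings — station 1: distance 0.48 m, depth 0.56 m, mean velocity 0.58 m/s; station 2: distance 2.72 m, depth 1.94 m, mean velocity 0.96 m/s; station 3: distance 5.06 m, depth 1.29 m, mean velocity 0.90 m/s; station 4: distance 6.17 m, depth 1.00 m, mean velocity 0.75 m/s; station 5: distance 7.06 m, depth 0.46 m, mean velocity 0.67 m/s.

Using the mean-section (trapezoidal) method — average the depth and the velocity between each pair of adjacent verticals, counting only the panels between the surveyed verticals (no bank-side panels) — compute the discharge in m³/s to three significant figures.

7.18 m³/s

Panel 1-2: Δb = 2.24 m, d̄ = (0.56+1.94)/2 = 1.25, v̄ = (0.58+0.96)/2 = 0.77 → q = 2.24×1.25×0.77 = 2.156 m³/s
Panel 2-3: Δb = 2.34 m, d̄ = (1.94+1.29)/2 = 1.615, v̄ = (0.96+0.90)/2 = 0.93 → q = 2.34×1.615×0.93 = 3.515 m³/s
Panel 3-4: Δb = 1.11 m, d̄ = (1.29+1.00)/2 = 1.145, v̄ = (0.90+0.75)/2 = 0.825 → q = 1.11×1.145×0.825 = 1.049 m³/s
Panel 4-5: Δb = 0.89 m, d̄ = (1.00+0.46)/2 = 0.73, v̄ = (0.75+0.67)/2 = 0.71 → q = 0.89×0.73×0.71 = 0.4613 m³/s
Q = Σ q = 7.180 m³/s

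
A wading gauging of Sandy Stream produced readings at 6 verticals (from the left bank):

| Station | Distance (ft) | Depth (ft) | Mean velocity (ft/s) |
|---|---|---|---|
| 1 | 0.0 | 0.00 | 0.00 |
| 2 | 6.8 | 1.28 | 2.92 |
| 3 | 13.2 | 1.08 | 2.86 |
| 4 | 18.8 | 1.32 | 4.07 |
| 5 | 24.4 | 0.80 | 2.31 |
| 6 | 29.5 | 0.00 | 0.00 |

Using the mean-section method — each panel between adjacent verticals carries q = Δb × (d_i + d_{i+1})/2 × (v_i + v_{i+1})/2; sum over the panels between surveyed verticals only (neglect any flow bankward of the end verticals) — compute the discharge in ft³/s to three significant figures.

72.8 ft³/s

Panel 1-2: Δb = 6.8 ft, d̄ = (0.00+1.28)/2 = 0.64, v̄ = (0.00+2.92)/2 = 1.46 → q = 6.8×0.64×1.46 = 6.354 ft³/s
Panel 2-3: Δb = 6.4 ft, d̄ = (1.28+1.08)/2 = 1.18, v̄ = (2.92+2.86)/2 = 2.89 → q = 6.4×1.18×2.89 = 21.83 ft³/s
Panel 3-4: Δb = 5.6 ft, d̄ = (1.08+1.32)/2 = 1.2, v̄ = (2.86+4.07)/2 = 3.465 → q = 5.6×1.2×3.465 = 23.28 ft³/s
Panel 4-5: Δb = 5.6 ft, d̄ = (1.32+0.80)/2 = 1.06, v̄ = (4.07+2.31)/2 = 3.19 → q = 5.6×1.06×3.19 = 18.94 ft³/s
Panel 5-6: Δb = 5.1 ft, d̄ = (0.80+0.00)/2 = 0.4, v̄ = (2.31+0.00)/2 = 1.155 → q = 5.1×0.4×1.155 = 2.356 ft³/s
Q = Σ q = 72.76 ft³/s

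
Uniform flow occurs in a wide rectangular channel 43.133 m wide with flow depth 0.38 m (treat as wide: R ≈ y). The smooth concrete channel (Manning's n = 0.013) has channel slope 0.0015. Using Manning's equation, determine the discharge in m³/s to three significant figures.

A = b·y = 43.133 × 0.38 = 16.39 m²
Wide channel: R ≈ y = 0.38 m
Q = (1/n)·A·R^(2/3)·S^(1/2) = (1/0.013) × 16.39 × 0.3800^(2/3) × 0.0015^(1/2) = 25.62 m³/s

25.6 m³/s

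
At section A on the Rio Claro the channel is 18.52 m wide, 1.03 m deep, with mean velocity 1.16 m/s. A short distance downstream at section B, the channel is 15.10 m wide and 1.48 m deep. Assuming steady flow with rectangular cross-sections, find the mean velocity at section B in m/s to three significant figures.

0.990 m/s

Q = A₁V₁ = (18.52×1.03) × 1.16 = 22.13 m³/s
A₂ = 15.10 × 1.48 = 22.35 m²
V₂ = Q/A₂ = 22.13/22.35 = 0.9901 m/s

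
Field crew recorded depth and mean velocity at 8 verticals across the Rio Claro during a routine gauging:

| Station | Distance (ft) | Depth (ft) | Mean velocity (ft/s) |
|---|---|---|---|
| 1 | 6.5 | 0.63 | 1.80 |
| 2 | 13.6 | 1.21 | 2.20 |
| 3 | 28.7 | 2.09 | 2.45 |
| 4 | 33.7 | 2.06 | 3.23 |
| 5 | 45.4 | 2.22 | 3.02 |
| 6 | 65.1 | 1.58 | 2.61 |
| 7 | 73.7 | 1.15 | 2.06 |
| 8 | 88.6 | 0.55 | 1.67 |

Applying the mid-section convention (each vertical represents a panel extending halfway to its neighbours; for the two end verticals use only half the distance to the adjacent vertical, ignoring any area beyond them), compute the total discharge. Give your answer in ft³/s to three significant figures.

339 ft³/s

w_1 = (13.6 − 6.5)/2 = 3.55 ft; q_1 = 1.80 × 0.63 × 3.55 = 4.026 ft³/s
w_2 = (28.7 − 6.5)/2 = 11.1 ft; q_2 = 2.20 × 1.21 × 11.1 = 29.55 ft³/s
w_3 = (33.7 − 13.6)/2 = 10.05 ft; q_3 = 2.45 × 2.09 × 10.05 = 51.46 ft³/s
w_4 = (45.4 − 28.7)/2 = 8.35 ft; q_4 = 3.23 × 2.06 × 8.35 = 55.56 ft³/s
w_5 = (65.1 − 33.7)/2 = 15.7 ft; q_5 = 3.02 × 2.22 × 15.7 = 105.3 ft³/s
w_6 = (73.7 − 45.4)/2 = 14.15 ft; q_6 = 2.61 × 1.58 × 14.15 = 58.35 ft³/s
w_7 = (88.6 − 65.1)/2 = 11.75 ft; q_7 = 2.06 × 1.15 × 11.75 = 27.84 ft³/s
w_8 = (88.6 − 73.7)/2 = 7.45 ft; q_8 = 1.67 × 0.55 × 7.45 = 6.843 ft³/s
Q = Σ qᵢ = 338.9 ft³/s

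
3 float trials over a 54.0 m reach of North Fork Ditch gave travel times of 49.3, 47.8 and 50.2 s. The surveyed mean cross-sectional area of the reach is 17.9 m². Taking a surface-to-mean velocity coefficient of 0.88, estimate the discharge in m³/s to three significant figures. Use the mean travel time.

t̄ = (49.3 + 47.8 + 50.2) / 3 = 49.1 s
v_surface = L / t̄ = 54.0 / 49.1 = 1.100 m/s
v_mean = 0.88 × 1.100 = 0.9678 m/s
Q = A × v_mean = 17.9 × 0.9678 = 17.32 m³/s

17.3 m³/s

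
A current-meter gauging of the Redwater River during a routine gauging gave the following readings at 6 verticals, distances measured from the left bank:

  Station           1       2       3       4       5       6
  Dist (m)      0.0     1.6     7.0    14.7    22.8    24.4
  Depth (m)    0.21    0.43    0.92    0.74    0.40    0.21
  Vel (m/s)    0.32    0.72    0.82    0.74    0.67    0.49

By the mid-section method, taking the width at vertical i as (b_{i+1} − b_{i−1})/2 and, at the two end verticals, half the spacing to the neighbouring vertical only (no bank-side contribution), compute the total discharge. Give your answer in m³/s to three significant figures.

11.8 m³/s

w_1 = (1.6 − 0.0)/2 = 0.8 m; q_1 = 0.32 × 0.21 × 0.8 = 0.05376 m³/s
w_2 = (7.0 − 0.0)/2 = 3.5 m; q_2 = 0.72 × 0.43 × 3.5 = 1.084 m³/s
w_3 = (14.7 − 1.6)/2 = 6.55 m; q_3 = 0.82 × 0.92 × 6.55 = 4.941 m³/s
w_4 = (22.8 − 7.0)/2 = 7.9 m; q_4 = 0.74 × 0.74 × 7.9 = 4.326 m³/s
w_5 = (24.4 − 14.7)/2 = 4.85 m; q_5 = 0.67 × 0.40 × 4.85 = 1.300 m³/s
w_6 = (24.4 − 22.8)/2 = 0.8 m; q_6 = 0.49 × 0.21 × 0.8 = 0.08232 m³/s
Q = Σ qᵢ = 11.79 m³/s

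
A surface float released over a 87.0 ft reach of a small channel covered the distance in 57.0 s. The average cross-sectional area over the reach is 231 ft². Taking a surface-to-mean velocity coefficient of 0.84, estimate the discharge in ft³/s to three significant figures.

v_surface = L / t̄ = 87.0 / 57 = 1.526 ft/s
v_mean = 0.84 × 1.526 = 1.282 ft/s
Q = A × v_mean = 231 × 1.282 = 296.2 ft³/s

296 ft³/s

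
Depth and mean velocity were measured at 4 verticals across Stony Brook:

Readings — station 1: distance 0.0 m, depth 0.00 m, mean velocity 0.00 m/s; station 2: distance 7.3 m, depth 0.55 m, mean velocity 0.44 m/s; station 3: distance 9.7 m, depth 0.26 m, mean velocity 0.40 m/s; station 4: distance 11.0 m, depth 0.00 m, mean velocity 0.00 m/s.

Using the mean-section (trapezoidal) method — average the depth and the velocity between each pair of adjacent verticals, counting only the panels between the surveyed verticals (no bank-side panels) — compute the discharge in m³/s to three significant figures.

Panel 1-2: Δb = 7.3 m, d̄ = (0.00+0.55)/2 = 0.275, v̄ = (0.00+0.44)/2 = 0.22 → q = 7.3×0.275×0.22 = 0.4417 m³/s
Panel 2-3: Δb = 2.4 m, d̄ = (0.55+0.26)/2 = 0.405, v̄ = (0.44+0.40)/2 = 0.42 → q = 2.4×0.405×0.42 = 0.4082 m³/s
Panel 3-4: Δb = 1.3 m, d̄ = (0.26+0.00)/2 = 0.13, v̄ = (0.40+0.00)/2 = 0.2 → q = 1.3×0.13×0.2 = 0.03380 m³/s
Q = Σ q = 0.8837 m³/s

0.884 m³/s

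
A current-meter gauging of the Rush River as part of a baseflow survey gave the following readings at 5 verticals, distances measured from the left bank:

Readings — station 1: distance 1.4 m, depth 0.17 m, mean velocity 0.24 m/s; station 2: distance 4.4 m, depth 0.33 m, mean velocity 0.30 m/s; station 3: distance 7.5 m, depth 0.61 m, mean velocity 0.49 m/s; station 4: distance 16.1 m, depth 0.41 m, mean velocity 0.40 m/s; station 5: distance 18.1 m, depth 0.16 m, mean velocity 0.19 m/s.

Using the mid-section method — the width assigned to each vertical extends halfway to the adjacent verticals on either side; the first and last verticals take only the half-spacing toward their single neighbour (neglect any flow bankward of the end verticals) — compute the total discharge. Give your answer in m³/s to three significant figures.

3.01 m³/s

w_1 = (4.4 − 1.4)/2 = 1.5 m; q_1 = 0.24 × 0.17 × 1.5 = 0.06120 m³/s
w_2 = (7.5 − 1.4)/2 = 3.05 m; q_2 = 0.30 × 0.33 × 3.05 = 0.3020 m³/s
w_3 = (16.1 − 4.4)/2 = 5.85 m; q_3 = 0.49 × 0.61 × 5.85 = 1.749 m³/s
w_4 = (18.1 − 7.5)/2 = 5.3 m; q_4 = 0.40 × 0.41 × 5.3 = 0.8692 m³/s
w_5 = (18.1 − 16.1)/2 = 1 m; q_5 = 0.19 × 0.16 × 1 = 0.03040 m³/s
Q = Σ qᵢ = 3.011 m³/s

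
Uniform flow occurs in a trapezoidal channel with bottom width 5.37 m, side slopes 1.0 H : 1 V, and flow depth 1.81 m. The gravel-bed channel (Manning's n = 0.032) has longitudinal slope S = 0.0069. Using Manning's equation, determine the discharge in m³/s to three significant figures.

A = (b + z·y)·y = (5.37 + 1.0×1.81)×1.81 = 13.00 m²
P = b + 2y√(1+z²) = 5.37 + 2×1.81×√(1+1.0²) = 10.49 m
R = A/P = 13.00/10.49 = 1.239 m
Q = (1/n)·A·R^(2/3)·S^(1/2) = (1/0.032) × 13.00 × 1.239^(2/3) × 0.0069^(1/2) = 38.91 m³/s

38.9 m³/s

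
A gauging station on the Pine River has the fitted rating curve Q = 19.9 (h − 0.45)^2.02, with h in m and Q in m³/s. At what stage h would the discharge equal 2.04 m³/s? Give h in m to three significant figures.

0.774 m

h − h₀ = (Q/C)^(1/b) = (2.04/19.9)^(1/2.02) = 0.3238 m
h = 0.45 + 0.3238 = 0.7738 m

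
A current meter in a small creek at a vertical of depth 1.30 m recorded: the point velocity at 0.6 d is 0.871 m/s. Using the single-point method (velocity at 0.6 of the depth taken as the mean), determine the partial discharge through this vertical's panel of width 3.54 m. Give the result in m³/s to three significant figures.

v̄ = v₀.₆ = 0.871 m/s
q = v̄ × d × w = 0.8710 × 1.30 × 3.54 = 4.008 m³/s

4.01 m³/s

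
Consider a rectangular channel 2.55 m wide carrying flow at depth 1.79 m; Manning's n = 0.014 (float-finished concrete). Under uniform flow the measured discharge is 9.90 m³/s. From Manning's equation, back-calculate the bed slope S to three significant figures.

A = b·y = 2.55 × 1.79 = 4.565 m²
P = b + 2y = 2.55 + 2×1.79 = 6.130 m
R = A/P = 4.565/6.130 = 0.7446 m
S = (Q·n / (1·A·R^(2/3)))² = (9.90×0.014 / (1×4.565×0.8215))² = 0.001366

0.00137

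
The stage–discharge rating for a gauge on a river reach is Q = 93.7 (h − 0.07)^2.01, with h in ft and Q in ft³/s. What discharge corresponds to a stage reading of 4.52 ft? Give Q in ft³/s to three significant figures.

1880 ft³/s

Q = 93.7 × (4.52 − 0.07)^2.01 = 93.7 × 4.45^2.01 = 1883 ft³/s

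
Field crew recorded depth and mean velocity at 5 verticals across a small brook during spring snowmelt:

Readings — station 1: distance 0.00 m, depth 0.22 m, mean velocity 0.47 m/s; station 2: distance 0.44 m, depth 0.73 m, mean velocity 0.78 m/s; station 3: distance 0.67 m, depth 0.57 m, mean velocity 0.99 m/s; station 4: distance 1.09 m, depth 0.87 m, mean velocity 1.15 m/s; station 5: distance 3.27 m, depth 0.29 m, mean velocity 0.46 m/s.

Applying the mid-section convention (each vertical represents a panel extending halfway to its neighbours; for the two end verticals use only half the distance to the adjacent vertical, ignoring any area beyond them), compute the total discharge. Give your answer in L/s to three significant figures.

w_1 = (0.44 − 0.00)/2 = 0.22 m; q_1 = 0.47 × 0.22 × 0.22 = 0.02275 m³/s
w_2 = (0.67 − 0.00)/2 = 0.335 m; q_2 = 0.78 × 0.73 × 0.335 = 0.1907 m³/s
w_3 = (1.09 − 0.44)/2 = 0.325 m; q_3 = 0.99 × 0.57 × 0.325 = 0.1834 m³/s
w_4 = (3.27 − 0.67)/2 = 1.3 m; q_4 = 1.15 × 0.87 × 1.3 = 1.301 m³/s
w_5 = (3.27 − 1.09)/2 = 1.09 m; q_5 = 0.46 × 0.29 × 1.09 = 0.1454 m³/s
Q = Σ qᵢ = 1.843 m³/s
= 1.843 × 1000 = 1843 L/s

1840 L/s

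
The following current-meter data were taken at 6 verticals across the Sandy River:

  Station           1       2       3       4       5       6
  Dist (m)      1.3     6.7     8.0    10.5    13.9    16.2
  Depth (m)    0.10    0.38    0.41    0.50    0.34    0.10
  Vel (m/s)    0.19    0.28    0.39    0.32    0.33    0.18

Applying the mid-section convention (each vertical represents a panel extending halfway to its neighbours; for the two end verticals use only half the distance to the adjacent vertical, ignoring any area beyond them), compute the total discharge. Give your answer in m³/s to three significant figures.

w_1 = (6.7 − 1.3)/2 = 2.7 m; q_1 = 0.19 × 0.10 × 2.7 = 0.05130 m³/s
w_2 = (8.0 − 1.3)/2 = 3.35 m; q_2 = 0.28 × 0.38 × 3.35 = 0.3564 m³/s
w_3 = (10.5 − 6.7)/2 = 1.9 m; q_3 = 0.39 × 0.41 × 1.9 = 0.3038 m³/s
w_4 = (13.9 − 8.0)/2 = 2.95 m; q_4 = 0.32 × 0.50 × 2.95 = 0.4720 m³/s
w_5 = (16.2 − 10.5)/2 = 2.85 m; q_5 = 0.33 × 0.34 × 2.85 = 0.3198 m³/s
w_6 = (16.2 − 13.9)/2 = 1.15 m; q_6 = 0.18 × 0.10 × 1.15 = 0.02070 m³/s
Q = Σ qᵢ = 1.524 m³/s

1.52 m³/s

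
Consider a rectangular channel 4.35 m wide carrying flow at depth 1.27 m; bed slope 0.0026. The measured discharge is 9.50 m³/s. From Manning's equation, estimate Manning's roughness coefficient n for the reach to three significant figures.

A = b·y = 4.35 × 1.27 = 5.525 m²
P = b + 2y = 4.35 + 2×1.27 = 6.890 m
R = A/P = 5.525/6.890 = 0.8018 m
n = (1/Q)·A·R^(2/3)·S^(1/2) = (1/9.50) × 5.525 × 0.8631 × 0.05099 = 0.02559

0.0256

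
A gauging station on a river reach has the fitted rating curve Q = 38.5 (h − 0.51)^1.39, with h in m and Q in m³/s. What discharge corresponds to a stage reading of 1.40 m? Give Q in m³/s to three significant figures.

Q = 38.5 × (1.40 − 0.51)^1.39 = 38.5 × 0.89^1.39 = 32.74 m³/s

32.7 m³/s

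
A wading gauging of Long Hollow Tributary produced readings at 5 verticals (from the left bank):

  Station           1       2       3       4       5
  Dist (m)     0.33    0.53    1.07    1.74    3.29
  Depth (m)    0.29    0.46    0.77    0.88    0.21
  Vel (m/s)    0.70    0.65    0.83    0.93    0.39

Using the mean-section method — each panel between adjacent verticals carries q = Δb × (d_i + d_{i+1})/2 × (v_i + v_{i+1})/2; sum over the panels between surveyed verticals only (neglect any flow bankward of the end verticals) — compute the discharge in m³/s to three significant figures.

1.34 m³/s

Panel 1-2: Δb = 0.2 m, d̄ = (0.29+0.46)/2 = 0.375, v̄ = (0.70+0.65)/2 = 0.675 → q = 0.2×0.375×0.675 = 0.05063 m³/s
Panel 2-3: Δb = 0.54 m, d̄ = (0.46+0.77)/2 = 0.615, v̄ = (0.65+0.83)/2 = 0.74 → q = 0.54×0.615×0.74 = 0.2458 m³/s
Panel 3-4: Δb = 0.67 m, d̄ = (0.77+0.88)/2 = 0.825, v̄ = (0.83+0.93)/2 = 0.88 → q = 0.67×0.825×0.88 = 0.4864 m³/s
Panel 4-5: Δb = 1.55 m, d̄ = (0.88+0.21)/2 = 0.545, v̄ = (0.93+0.39)/2 = 0.66 → q = 1.55×0.545×0.66 = 0.5575 m³/s
Q = Σ q = 1.340 m³/s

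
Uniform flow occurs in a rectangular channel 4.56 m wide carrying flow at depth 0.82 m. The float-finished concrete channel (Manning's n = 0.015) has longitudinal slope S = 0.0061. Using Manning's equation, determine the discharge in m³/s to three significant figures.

A = b·y = 4.56 × 0.82 = 3.739 m²
P = b + 2y = 4.56 + 2×0.82 = 6.200 m
R = A/P = 3.739/6.200 = 0.6031 m
Q = (1/n)·A·R^(2/3)·S^(1/2) = (1/0.015) × 3.739 × 0.6031^(2/3) × 0.0061^(1/2) = 13.90 m³/s

13.9 m³/s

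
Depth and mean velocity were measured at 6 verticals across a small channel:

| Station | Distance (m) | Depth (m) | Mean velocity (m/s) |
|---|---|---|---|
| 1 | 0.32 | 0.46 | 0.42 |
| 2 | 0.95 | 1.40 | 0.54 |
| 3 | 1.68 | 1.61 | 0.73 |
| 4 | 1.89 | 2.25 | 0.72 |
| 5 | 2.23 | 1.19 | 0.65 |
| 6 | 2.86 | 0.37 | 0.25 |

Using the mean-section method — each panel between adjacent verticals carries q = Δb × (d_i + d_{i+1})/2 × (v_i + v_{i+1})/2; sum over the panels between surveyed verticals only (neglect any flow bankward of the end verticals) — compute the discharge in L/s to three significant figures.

1890 L/s

Panel 1-2: Δb = 0.63 m, d̄ = (0.46+1.40)/2 = 0.93, v̄ = (0.42+0.54)/2 = 0.48 → q = 0.63×0.93×0.48 = 0.2812 m³/s
Panel 2-3: Δb = 0.73 m, d̄ = (1.40+1.61)/2 = 1.505, v̄ = (0.54+0.73)/2 = 0.635 → q = 0.73×1.505×0.635 = 0.6976 m³/s
Panel 3-4: Δb = 0.21 m, d̄ = (1.61+2.25)/2 = 1.93, v̄ = (0.73+0.72)/2 = 0.725 → q = 0.21×1.93×0.725 = 0.2938 m³/s
Panel 4-5: Δb = 0.34 m, d̄ = (2.25+1.19)/2 = 1.72, v̄ = (0.72+0.65)/2 = 0.685 → q = 0.34×1.72×0.685 = 0.4006 m³/s
Panel 5-6: Δb = 0.63 m, d̄ = (1.19+0.37)/2 = 0.78, v̄ = (0.65+0.25)/2 = 0.45 → q = 0.63×0.78×0.45 = 0.2211 m³/s
Q = Σ q = 1.894 m³/s
= 1.894 × 1000 = 1894 L/s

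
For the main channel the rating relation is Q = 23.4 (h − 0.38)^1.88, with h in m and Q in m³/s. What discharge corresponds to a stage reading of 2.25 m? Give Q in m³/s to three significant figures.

75.9 m³/s

Q = 23.4 × (2.25 − 0.38)^1.88 = 23.4 × 1.87^1.88 = 75.91 m³/s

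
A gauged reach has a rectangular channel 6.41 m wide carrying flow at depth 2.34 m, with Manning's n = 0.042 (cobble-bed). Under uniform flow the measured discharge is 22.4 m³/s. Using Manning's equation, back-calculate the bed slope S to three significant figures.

A = b·y = 6.41 × 2.34 = 15.00 m²
P = b + 2y = 6.41 + 2×2.34 = 11.09 m
R = A/P = 15.00/11.09 = 1.353 m
S = (Q·n / (1·A·R^(2/3)))² = (22.4×0.042 / (1×15.00×1.223))² = 0.002630

0.00263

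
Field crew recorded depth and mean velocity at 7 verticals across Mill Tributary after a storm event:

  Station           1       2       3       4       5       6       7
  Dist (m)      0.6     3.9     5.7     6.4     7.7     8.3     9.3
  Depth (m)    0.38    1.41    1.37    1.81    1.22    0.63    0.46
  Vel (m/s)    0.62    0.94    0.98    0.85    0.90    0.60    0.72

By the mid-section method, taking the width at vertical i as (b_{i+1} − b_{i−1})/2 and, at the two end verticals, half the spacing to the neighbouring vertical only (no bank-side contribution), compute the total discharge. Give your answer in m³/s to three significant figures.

w_1 = (3.9 − 0.6)/2 = 1.65 m; q_1 = 0.62 × 0.38 × 1.65 = 0.3887 m³/s
w_2 = (5.7 − 0.6)/2 = 2.55 m; q_2 = 0.94 × 1.41 × 2.55 = 3.380 m³/s
w_3 = (6.4 − 3.9)/2 = 1.25 m; q_3 = 0.98 × 1.37 × 1.25 = 1.678 m³/s
w_4 = (7.7 − 5.7)/2 = 1 m; q_4 = 0.85 × 1.81 × 1 = 1.539 m³/s
w_5 = (8.3 − 6.4)/2 = 0.95 m; q_5 = 0.90 × 1.22 × 0.95 = 1.043 m³/s
w_6 = (9.3 − 7.7)/2 = 0.8 m; q_6 = 0.60 × 0.63 × 0.8 = 0.3024 m³/s
w_7 = (9.3 − 8.3)/2 = 0.5 m; q_7 = 0.72 × 0.46 × 0.5 = 0.1656 m³/s
Q = Σ qᵢ = 8.496 m³/s

8.50 m³/s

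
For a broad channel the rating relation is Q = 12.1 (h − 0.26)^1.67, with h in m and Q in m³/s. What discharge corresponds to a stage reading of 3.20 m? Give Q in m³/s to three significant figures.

73.3 m³/s

Q = 12.1 × (3.20 − 0.26)^1.67 = 12.1 × 2.94^1.67 = 73.27 m³/s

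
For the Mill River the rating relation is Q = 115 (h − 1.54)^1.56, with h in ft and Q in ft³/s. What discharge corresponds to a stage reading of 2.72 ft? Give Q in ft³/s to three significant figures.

149 ft³/s

Q = 115 × (2.72 − 1.54)^1.56 = 115 × 1.18^1.56 = 148.9 ft³/s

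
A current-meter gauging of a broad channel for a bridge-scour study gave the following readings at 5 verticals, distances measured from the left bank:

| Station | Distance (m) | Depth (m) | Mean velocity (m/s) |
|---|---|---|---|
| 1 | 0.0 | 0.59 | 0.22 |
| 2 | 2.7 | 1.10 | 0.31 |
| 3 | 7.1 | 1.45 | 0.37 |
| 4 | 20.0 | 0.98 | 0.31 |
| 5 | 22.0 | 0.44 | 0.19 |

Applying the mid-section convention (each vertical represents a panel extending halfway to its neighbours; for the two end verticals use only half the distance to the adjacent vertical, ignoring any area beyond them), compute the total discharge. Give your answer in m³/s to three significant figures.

w_1 = (2.7 − 0.0)/2 = 1.35 m; q_1 = 0.22 × 0.59 × 1.35 = 0.1752 m³/s
w_2 = (7.1 − 0.0)/2 = 3.55 m; q_2 = 0.31 × 1.10 × 3.55 = 1.211 m³/s
w_3 = (20.0 − 2.7)/2 = 8.65 m; q_3 = 0.37 × 1.45 × 8.65 = 4.641 m³/s
w_4 = (22.0 − 7.1)/2 = 7.45 m; q_4 = 0.31 × 0.98 × 7.45 = 2.263 m³/s
w_5 = (22.0 − 20.0)/2 = 1 m; q_5 = 0.19 × 0.44 × 1 = 0.08360 m³/s
Q = Σ qᵢ = 8.373 m³/s

8.37 m³/s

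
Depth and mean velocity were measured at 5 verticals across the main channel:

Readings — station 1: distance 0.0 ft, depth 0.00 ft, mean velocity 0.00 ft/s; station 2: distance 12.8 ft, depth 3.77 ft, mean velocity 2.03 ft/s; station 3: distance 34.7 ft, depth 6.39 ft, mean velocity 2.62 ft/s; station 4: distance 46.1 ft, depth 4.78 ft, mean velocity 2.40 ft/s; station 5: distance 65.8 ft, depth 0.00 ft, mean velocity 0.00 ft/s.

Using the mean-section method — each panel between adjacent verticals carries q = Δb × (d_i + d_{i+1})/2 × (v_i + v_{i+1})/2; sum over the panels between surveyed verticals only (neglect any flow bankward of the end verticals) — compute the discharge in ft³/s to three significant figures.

499 ft³/s

Panel 1-2: Δb = 12.8 ft, d̄ = (0.00+3.77)/2 = 1.885, v̄ = (0.00+2.03)/2 = 1.015 → q = 12.8×1.885×1.015 = 24.49 ft³/s
Panel 2-3: Δb = 21.9 ft, d̄ = (3.77+6.39)/2 = 5.08, v̄ = (2.03+2.62)/2 = 2.325 → q = 21.9×5.08×2.325 = 258.7 ft³/s
Panel 3-4: Δb = 11.4 ft, d̄ = (6.39+4.78)/2 = 5.585, v̄ = (2.62+2.40)/2 = 2.51 → q = 11.4×5.585×2.51 = 159.8 ft³/s
Panel 4-5: Δb = 19.7 ft, d̄ = (4.78+0.00)/2 = 2.39, v̄ = (2.40+0.00)/2 = 1.2 → q = 19.7×2.39×1.2 = 56.50 ft³/s
Q = Σ q = 499.5 ft³/s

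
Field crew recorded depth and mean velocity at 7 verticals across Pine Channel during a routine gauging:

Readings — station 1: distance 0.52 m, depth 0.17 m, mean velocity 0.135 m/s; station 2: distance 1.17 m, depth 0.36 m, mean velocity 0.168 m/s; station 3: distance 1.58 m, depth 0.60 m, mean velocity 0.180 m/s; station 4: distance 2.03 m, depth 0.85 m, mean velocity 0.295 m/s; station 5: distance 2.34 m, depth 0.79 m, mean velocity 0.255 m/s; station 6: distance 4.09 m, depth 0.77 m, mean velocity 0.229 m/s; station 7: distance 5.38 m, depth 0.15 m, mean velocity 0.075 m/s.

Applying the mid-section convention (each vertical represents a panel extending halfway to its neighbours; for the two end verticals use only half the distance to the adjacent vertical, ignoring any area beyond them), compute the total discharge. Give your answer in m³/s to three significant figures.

w_1 = (1.17 − 0.52)/2 = 0.325 m; q_1 = 0.135 × 0.17 × 0.325 = 0.007459 m³/s
w_2 = (1.58 − 0.52)/2 = 0.53 m; q_2 = 0.168 × 0.36 × 0.53 = 0.03205 m³/s
w_3 = (2.03 − 1.17)/2 = 0.43 m; q_3 = 0.180 × 0.60 × 0.43 = 0.04644 m³/s
w_4 = (2.34 − 1.58)/2 = 0.38 m; q_4 = 0.295 × 0.85 × 0.38 = 0.09529 m³/s
w_5 = (4.09 − 2.03)/2 = 1.03 m; q_5 = 0.255 × 0.79 × 1.03 = 0.2075 m³/s
w_6 = (5.38 − 2.34)/2 = 1.52 m; q_6 = 0.229 × 0.77 × 1.52 = 0.2680 m³/s
w_7 = (5.38 − 4.09)/2 = 0.645 m; q_7 = 0.075 × 0.15 × 0.645 = 0.007256 m³/s
Q = Σ qᵢ = 0.6640 m³/s

0.664 m³/s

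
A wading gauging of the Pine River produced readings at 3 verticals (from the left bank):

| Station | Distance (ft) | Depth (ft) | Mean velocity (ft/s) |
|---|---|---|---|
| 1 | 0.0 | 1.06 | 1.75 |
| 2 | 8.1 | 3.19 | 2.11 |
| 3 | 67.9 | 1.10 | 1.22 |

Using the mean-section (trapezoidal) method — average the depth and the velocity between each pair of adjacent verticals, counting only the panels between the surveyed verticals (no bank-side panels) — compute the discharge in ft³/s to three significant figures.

247 ft³/s

Panel 1-2: Δb = 8.1 ft, d̄ = (1.06+3.19)/2 = 2.125, v̄ = (1.75+2.11)/2 = 1.93 → q = 8.1×2.125×1.93 = 33.22 ft³/s
Panel 2-3: Δb = 59.8 ft, d̄ = (3.19+1.10)/2 = 2.145, v̄ = (2.11+1.22)/2 = 1.665 → q = 59.8×2.145×1.665 = 213.6 ft³/s
Q = Σ q = 246.8 ft³/s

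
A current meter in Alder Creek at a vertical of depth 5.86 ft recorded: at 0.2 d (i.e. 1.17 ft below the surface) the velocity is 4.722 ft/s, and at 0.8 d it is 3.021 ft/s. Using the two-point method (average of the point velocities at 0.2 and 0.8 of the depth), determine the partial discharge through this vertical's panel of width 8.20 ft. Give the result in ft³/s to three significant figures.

v̄ = (4.722 + 3.021) / 2 = 3.872 ft/s
q = v̄ × d × w = 3.872 × 5.86 × 8.20 = 186.0 ft³/s

186 ft³/s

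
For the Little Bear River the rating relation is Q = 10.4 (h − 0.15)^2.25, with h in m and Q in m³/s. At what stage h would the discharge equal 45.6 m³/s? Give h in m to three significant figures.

2.08 m

h − h₀ = (Q/C)^(1/b) = (45.6/10.4)^(1/2.25) = 1.929 m
h = 0.15 + 1.929 = 2.079 m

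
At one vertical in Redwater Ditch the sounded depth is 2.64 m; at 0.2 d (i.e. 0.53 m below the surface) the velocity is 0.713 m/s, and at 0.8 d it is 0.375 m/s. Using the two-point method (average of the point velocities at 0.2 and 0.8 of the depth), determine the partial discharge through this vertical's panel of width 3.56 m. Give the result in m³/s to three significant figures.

v̄ = (0.713 + 0.375) / 2 = 0.5440 m/s
q = v̄ × d × w = 0.5440 × 2.64 × 3.56 = 5.113 m³/s

5.11 m³/s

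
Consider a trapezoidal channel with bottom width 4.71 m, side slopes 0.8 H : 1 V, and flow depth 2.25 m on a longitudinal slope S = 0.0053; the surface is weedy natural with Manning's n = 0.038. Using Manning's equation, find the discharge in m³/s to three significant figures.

A = (b + z·y)·y = (4.71 + 0.8×2.25)×2.25 = 14.65 m²
P = b + 2y√(1+z²) = 4.71 + 2×2.25×√(1+0.8²) = 10.47 m
R = A/P = 14.65/10.47 = 1.399 m
Q = (1/n)·A·R^(2/3)·S^(1/2) = (1/0.038) × 14.65 × 1.399^(2/3) × 0.0053^(1/2) = 35.10 m³/s

35.1 m³/s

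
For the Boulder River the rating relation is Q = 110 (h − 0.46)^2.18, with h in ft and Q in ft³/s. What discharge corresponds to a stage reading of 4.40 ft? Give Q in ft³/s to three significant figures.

2190 ft³/s

Q = 110 × (4.40 − 0.46)^2.18 = 110 × 3.94^2.18 = 2186 ft³/s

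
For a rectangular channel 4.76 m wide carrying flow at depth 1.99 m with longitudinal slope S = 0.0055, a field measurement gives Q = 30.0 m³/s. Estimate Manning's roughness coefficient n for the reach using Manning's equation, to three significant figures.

A = b·y = 4.76 × 1.99 = 9.472 m²
P = b + 2y = 4.76 + 2×1.99 = 8.740 m
R = A/P = 9.472/8.740 = 1.084 m
n = (1/Q)·A·R^(2/3)·S^(1/2) = (1/30.0) × 9.472 × 1.055 × 0.07416 = 0.02471

0.0247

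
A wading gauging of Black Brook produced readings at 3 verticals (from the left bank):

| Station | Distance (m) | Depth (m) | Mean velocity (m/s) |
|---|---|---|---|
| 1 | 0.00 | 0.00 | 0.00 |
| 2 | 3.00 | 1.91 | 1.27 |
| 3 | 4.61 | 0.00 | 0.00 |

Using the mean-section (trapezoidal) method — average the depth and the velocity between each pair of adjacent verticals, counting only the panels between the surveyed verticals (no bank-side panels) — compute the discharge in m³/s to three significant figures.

2.80 m³/s

Panel 1-2: Δb = 3 m, d̄ = (0.00+1.91)/2 = 0.955, v̄ = (0.00+1.27)/2 = 0.635 → q = 3×0.955×0.635 = 1.819 m³/s
Panel 2-3: Δb = 1.61 m, d̄ = (1.91+0.00)/2 = 0.955, v̄ = (1.27+0.00)/2 = 0.635 → q = 1.61×0.955×0.635 = 0.9763 m³/s
Q = Σ q = 2.796 m³/s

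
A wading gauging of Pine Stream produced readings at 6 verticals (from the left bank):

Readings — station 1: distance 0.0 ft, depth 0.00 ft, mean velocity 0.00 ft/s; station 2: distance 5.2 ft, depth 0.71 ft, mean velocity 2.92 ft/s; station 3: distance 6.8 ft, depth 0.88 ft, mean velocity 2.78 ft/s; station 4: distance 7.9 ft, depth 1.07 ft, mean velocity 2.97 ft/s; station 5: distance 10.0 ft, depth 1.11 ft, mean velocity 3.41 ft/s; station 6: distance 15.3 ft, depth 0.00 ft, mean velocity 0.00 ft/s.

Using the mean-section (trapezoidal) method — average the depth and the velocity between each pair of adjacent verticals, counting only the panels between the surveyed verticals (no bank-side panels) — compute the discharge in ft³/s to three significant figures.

21.7 ft³/s

Panel 1-2: Δb = 5.2 ft, d̄ = (0.00+0.71)/2 = 0.355, v̄ = (0.00+2.92)/2 = 1.46 → q = 5.2×0.355×1.46 = 2.695 ft³/s
Panel 2-3: Δb = 1.6 ft, d̄ = (0.71+0.88)/2 = 0.795, v̄ = (2.92+2.78)/2 = 2.85 → q = 1.6×0.795×2.85 = 3.625 ft³/s
Panel 3-4: Δb = 1.1 ft, d̄ = (0.88+1.07)/2 = 0.975, v̄ = (2.78+2.97)/2 = 2.875 → q = 1.1×0.975×2.875 = 3.083 ft³/s
Panel 4-5: Δb = 2.1 ft, d̄ = (1.07+1.11)/2 = 1.09, v̄ = (2.97+3.41)/2 = 3.19 → q = 2.1×1.09×3.19 = 7.302 ft³/s
Panel 5-6: Δb = 5.3 ft, d̄ = (1.11+0.00)/2 = 0.555, v̄ = (3.41+0.00)/2 = 1.705 → q = 5.3×0.555×1.705 = 5.015 ft³/s
Q = Σ q = 21.72 ft³/s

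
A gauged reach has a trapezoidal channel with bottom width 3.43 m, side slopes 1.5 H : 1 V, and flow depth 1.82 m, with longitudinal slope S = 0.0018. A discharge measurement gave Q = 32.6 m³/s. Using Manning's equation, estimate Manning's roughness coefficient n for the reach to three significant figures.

0.0158

A = (b + z·y)·y = (3.43 + 1.5×1.82)×1.82 = 11.21 m²
P = b + 2y√(1+z²) = 3.43 + 2×1.82×√(1+1.5²) = 9.992 m
R = A/P = 11.21/9.992 = 1.122 m
n = (1/Q)·A·R^(2/3)·S^(1/2) = (1/32.6) × 11.21 × 1.080 × 0.04243 = 0.01575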